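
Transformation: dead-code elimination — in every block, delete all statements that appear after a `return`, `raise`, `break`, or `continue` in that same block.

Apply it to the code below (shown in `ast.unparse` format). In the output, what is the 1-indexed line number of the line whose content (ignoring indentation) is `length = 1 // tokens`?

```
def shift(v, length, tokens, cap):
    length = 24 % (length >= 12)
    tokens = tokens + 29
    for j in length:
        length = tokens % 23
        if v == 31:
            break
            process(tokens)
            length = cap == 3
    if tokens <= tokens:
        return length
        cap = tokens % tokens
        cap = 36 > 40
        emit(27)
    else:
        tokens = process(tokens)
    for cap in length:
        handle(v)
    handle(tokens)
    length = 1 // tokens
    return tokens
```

Transformed code:
def shift(v, length, tokens, cap):
    length = 24 % (length >= 12)
    tokens = tokens + 29
    for j in length:
        length = tokens % 23
        if v == 31:
            break
    if tokens <= tokens:
        return length
    else:
        tokens = process(tokens)
    for cap in length:
        handle(v)
    handle(tokens)
    length = 1 // tokens
    return tokens

15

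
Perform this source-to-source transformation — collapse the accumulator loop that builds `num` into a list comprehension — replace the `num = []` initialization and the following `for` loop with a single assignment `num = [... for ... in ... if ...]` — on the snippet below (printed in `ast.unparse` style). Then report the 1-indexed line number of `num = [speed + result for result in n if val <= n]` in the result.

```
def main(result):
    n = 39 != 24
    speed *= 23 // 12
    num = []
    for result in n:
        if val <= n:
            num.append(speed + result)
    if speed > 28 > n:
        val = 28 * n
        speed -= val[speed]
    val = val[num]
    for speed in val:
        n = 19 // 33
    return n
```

Transformed code:
def main(result):
    n = 39 != 24
    speed *= 23 // 12
    num = [speed + result for result in n if val <= n]
    if speed > 28 > n:
        val = 28 * n
        speed -= val[speed]
    val = val[num]
    for speed in val:
        n = 19 // 33
    return n

4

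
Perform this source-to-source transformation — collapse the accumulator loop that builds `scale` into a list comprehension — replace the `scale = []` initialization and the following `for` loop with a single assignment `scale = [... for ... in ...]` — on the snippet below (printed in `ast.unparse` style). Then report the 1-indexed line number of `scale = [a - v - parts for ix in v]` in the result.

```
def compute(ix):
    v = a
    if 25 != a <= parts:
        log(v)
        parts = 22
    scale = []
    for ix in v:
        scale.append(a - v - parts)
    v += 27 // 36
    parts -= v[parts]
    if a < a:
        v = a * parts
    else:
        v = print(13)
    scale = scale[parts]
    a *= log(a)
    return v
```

6

Transformed code:
def compute(ix):
    v = a
    if 25 != a <= parts:
        log(v)
        parts = 22
    scale = [a - v - parts for ix in v]
    v += 27 // 36
    parts -= v[parts]
    if a < a:
        v = a * parts
    else:
        v = print(13)
    scale = scale[parts]
    a *= log(a)
    return v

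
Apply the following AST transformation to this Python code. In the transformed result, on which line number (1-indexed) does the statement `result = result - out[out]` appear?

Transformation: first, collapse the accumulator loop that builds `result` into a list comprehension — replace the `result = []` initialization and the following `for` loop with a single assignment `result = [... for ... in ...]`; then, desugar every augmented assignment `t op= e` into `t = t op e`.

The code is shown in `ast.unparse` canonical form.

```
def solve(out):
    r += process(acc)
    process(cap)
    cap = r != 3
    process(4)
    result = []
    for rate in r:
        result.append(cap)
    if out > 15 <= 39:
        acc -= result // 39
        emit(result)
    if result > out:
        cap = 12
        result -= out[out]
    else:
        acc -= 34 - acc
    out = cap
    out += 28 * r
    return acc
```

12

Transformed code:
def solve(out):
    r = r + process(acc)
    process(cap)
    cap = r != 3
    process(4)
    result = [cap for rate in r]
    if out > 15 <= 39:
        acc = acc - result // 39
        emit(result)
    if result > out:
        cap = 12
        result = result - out[out]
    else:
        acc = acc - (34 - acc)
    out = cap
    out = out + 28 * r
    return acc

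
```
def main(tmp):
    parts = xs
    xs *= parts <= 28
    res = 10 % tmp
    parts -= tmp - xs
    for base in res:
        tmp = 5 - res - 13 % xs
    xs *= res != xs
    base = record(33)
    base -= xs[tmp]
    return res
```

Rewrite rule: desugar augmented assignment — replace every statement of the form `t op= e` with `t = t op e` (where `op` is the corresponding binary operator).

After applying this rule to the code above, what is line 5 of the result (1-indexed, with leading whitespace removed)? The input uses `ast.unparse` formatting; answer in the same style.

Transformed code:
def main(tmp):
    parts = xs
    xs = xs * (parts <= 28)
    res = 10 % tmp
    parts = parts - (tmp - xs)
    for base in res:
        tmp = 5 - res - 13 % xs
    xs = xs * (res != xs)
    base = record(33)
    base = base - xs[tmp]
    return res

parts = parts - (tmp - xs)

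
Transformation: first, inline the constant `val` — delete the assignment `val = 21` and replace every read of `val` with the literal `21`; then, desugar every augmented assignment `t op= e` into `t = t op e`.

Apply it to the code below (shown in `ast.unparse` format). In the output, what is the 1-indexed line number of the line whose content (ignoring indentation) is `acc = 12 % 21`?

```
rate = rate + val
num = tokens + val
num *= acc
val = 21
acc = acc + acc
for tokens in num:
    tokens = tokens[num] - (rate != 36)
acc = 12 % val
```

7

Transformed code:
rate = rate + 21
num = tokens + 21
num = num * acc
acc = acc + acc
for tokens in num:
    tokens = tokens[num] - (rate != 36)
acc = 12 % 21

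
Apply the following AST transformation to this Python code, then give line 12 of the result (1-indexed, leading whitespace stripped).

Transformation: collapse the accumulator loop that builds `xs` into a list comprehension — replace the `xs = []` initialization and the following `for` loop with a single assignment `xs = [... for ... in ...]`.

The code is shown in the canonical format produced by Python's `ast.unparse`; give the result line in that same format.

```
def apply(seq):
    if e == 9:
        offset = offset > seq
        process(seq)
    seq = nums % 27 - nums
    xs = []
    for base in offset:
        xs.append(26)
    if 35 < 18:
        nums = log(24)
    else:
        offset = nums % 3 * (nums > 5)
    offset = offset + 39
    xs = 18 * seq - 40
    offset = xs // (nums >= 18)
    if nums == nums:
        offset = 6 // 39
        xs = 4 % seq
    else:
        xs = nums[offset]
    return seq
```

Transformed code:
def apply(seq):
    if e == 9:
        offset = offset > seq
        process(seq)
    seq = nums % 27 - nums
    xs = [26 for base in offset]
    if 35 < 18:
        nums = log(24)
    else:
        offset = nums % 3 * (nums > 5)
    offset = offset + 39
    xs = 18 * seq - 40
    offset = xs // (nums >= 18)
    if nums == nums:
        offset = 6 // 39
        xs = 4 % seq
    else:
        xs = nums[offset]
    return seq

xs = 18 * seq - 40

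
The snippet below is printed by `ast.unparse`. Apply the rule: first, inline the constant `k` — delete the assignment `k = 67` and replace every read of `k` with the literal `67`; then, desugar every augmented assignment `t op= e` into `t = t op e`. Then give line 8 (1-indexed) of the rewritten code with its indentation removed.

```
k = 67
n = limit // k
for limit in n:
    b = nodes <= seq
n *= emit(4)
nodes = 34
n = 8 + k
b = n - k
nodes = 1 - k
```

Transformed code:
n = limit // 67
for limit in n:
    b = nodes <= seq
n = n * emit(4)
nodes = 34
n = 8 + 67
b = n - 67
nodes = 1 - 67

nodes = 1 - 67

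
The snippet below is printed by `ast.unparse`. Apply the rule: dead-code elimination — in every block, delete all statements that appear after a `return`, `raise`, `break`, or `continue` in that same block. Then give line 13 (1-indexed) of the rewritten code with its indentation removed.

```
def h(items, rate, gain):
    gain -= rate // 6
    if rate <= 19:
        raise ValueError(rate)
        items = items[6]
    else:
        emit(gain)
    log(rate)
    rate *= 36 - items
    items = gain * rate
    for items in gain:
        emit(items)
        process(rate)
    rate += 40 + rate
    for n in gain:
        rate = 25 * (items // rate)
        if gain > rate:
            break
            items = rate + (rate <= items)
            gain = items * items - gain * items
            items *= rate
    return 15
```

rate += 40 + rate

Transformed code:
def h(items, rate, gain):
    gain -= rate // 6
    if rate <= 19:
        raise ValueError(rate)
    else:
        emit(gain)
    log(rate)
    rate *= 36 - items
    items = gain * rate
    for items in gain:
        emit(items)
        process(rate)
    rate += 40 + rate
    for n in gain:
        rate = 25 * (items // rate)
        if gain > rate:
            break
    return 15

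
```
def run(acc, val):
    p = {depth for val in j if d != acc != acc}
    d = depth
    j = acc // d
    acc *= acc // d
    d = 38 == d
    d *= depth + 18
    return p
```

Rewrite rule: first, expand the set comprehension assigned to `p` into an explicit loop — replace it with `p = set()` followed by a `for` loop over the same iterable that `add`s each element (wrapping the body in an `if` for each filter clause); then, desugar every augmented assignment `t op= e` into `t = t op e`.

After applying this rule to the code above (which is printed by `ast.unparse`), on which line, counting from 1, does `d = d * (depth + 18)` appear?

Transformed code:
def run(acc, val):
    p = set()
    for val in j:
        if d != acc != acc:
            p.add(depth)
    d = depth
    j = acc // d
    acc = acc * (acc // d)
    d = 38 == d
    d = d * (depth + 18)
    return p

10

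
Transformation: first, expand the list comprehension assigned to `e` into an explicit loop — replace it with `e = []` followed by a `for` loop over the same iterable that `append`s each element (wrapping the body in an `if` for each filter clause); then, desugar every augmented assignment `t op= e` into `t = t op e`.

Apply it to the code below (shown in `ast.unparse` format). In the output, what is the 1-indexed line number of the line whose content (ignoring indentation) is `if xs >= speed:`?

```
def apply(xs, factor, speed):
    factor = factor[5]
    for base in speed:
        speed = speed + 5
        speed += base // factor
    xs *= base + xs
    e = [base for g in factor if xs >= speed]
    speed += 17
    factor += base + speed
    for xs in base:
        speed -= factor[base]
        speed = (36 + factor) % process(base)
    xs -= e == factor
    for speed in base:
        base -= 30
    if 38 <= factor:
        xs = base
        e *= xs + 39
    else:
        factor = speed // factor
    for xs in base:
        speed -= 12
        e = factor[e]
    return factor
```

Transformed code:
def apply(xs, factor, speed):
    factor = factor[5]
    for base in speed:
        speed = speed + 5
        speed = speed + base // factor
    xs = xs * (base + xs)
    e = []
    for g in factor:
        if xs >= speed:
            e.append(base)
    speed = speed + 17
    factor = factor + (base + speed)
    for xs in base:
        speed = speed - factor[base]
        speed = (36 + factor) % process(base)
    xs = xs - (e == factor)
    for speed in base:
        base = base - 30
    if 38 <= factor:
        xs = base
        e = e * (xs + 39)
    else:
        factor = speed // factor
    for xs in base:
        speed = speed - 12
        e = factor[e]
    return factor

9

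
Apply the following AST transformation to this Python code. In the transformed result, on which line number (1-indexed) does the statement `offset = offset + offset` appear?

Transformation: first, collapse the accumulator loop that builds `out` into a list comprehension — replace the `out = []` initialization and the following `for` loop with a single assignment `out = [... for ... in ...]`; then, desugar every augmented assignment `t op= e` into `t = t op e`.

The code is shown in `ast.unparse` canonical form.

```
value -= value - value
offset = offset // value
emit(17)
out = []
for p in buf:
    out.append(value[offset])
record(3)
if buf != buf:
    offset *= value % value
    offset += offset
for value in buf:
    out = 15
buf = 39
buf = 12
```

8

Transformed code:
value = value - (value - value)
offset = offset // value
emit(17)
out = [value[offset] for p in buf]
record(3)
if buf != buf:
    offset = offset * (value % value)
    offset = offset + offset
for value in buf:
    out = 15
buf = 39
buf = 12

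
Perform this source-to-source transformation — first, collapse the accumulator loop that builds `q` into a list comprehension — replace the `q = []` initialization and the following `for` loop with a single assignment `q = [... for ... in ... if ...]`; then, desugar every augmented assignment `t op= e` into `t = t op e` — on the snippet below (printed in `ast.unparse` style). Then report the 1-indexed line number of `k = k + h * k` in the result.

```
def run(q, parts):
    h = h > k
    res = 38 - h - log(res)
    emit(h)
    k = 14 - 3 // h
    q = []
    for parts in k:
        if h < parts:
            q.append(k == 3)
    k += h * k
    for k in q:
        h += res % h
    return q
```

Transformed code:
def run(q, parts):
    h = h > k
    res = 38 - h - log(res)
    emit(h)
    k = 14 - 3 // h
    q = [k == 3 for parts in k if h < parts]
    k = k + h * k
    for k in q:
        h = h + res % h
    return q

7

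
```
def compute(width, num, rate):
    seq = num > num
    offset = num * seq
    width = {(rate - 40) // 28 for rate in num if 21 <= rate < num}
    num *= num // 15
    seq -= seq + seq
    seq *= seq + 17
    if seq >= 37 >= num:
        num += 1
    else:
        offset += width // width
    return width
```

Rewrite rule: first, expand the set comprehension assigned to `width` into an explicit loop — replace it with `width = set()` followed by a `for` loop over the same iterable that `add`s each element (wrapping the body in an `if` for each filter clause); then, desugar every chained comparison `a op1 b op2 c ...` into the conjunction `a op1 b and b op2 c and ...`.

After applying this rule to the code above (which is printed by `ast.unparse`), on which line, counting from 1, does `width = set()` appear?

Transformed code:
def compute(width, num, rate):
    seq = num > num
    offset = num * seq
    width = set()
    for rate in num:
        if 21 <= rate and rate < num:
            width.add((rate - 40) // 28)
    num *= num // 15
    seq -= seq + seq
    seq *= seq + 17
    if seq >= 37 and 37 >= num:
        num += 1
    else:
        offset += width // width
    return width

4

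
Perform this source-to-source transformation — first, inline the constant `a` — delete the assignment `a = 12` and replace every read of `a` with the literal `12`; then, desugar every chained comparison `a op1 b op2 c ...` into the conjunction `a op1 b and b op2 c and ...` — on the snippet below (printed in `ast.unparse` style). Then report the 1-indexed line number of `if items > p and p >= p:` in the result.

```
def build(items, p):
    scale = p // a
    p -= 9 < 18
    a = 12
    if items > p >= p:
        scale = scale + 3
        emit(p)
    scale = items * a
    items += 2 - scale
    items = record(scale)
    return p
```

4

Transformed code:
def build(items, p):
    scale = p // 12
    p -= 9 < 18
    if items > p and p >= p:
        scale = scale + 3
        emit(p)
    scale = items * 12
    items += 2 - scale
    items = record(scale)
    return p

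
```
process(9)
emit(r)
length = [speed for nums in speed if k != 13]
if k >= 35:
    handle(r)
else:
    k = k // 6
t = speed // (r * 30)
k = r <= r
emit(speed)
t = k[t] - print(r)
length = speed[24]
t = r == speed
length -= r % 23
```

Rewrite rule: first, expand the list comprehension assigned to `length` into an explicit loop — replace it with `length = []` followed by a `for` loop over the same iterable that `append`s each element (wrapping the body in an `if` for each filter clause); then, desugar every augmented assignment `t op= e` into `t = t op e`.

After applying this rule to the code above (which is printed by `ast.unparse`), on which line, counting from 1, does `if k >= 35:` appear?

7

Transformed code:
process(9)
emit(r)
length = []
for nums in speed:
    if k != 13:
        length.append(speed)
if k >= 35:
    handle(r)
else:
    k = k // 6
t = speed // (r * 30)
k = r <= r
emit(speed)
t = k[t] - print(r)
length = speed[24]
t = r == speed
length = length - r % 23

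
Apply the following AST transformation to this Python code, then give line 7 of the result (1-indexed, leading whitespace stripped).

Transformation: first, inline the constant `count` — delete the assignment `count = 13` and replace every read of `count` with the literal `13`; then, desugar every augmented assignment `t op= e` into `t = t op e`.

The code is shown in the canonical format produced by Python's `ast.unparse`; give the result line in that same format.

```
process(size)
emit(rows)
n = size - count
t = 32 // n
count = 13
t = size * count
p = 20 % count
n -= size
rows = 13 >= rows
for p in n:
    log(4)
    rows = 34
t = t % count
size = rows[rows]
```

Transformed code:
process(size)
emit(rows)
n = size - 13
t = 32 // n
t = size * 13
p = 20 % 13
n = n - size
rows = 13 >= rows
for p in n:
    log(4)
    rows = 34
t = t % 13
size = rows[rows]

n = n - size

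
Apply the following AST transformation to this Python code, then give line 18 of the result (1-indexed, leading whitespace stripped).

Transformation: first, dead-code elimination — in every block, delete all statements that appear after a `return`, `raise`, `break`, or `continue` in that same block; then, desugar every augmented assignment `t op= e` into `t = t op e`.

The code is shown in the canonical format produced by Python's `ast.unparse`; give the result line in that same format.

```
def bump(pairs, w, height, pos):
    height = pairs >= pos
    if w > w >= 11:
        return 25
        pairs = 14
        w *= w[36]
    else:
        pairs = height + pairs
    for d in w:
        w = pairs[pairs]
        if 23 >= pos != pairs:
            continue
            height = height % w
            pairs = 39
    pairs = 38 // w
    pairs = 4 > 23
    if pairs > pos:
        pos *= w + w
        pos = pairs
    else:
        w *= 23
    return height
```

Transformed code:
def bump(pairs, w, height, pos):
    height = pairs >= pos
    if w > w >= 11:
        return 25
    else:
        pairs = height + pairs
    for d in w:
        w = pairs[pairs]
        if 23 >= pos != pairs:
            continue
    pairs = 38 // w
    pairs = 4 > 23
    if pairs > pos:
        pos = pos * (w + w)
        pos = pairs
    else:
        w = w * 23
    return height

return height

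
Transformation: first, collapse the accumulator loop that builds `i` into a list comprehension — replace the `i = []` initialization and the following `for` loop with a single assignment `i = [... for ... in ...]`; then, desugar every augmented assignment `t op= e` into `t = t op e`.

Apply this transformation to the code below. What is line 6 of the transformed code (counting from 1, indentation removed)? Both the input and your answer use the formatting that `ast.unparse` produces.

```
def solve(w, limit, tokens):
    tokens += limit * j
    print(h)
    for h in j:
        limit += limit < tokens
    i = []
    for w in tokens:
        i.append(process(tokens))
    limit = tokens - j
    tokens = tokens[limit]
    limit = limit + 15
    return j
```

i = [process(tokens) for w in tokens]

Transformed code:
def solve(w, limit, tokens):
    tokens = tokens + limit * j
    print(h)
    for h in j:
        limit = limit + (limit < tokens)
    i = [process(tokens) for w in tokens]
    limit = tokens - j
    tokens = tokens[limit]
    limit = limit + 15
    return j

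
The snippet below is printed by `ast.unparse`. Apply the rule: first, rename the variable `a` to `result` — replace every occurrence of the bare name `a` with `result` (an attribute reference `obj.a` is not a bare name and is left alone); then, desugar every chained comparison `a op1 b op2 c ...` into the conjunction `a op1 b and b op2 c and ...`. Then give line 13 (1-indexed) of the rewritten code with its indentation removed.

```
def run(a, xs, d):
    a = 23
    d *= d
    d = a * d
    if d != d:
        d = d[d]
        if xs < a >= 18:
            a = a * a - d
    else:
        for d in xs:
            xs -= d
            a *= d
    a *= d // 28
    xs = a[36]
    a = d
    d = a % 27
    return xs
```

result *= d // 28

Transformed code:
def run(result, xs, d):
    result = 23
    d *= d
    d = result * d
    if d != d:
        d = d[d]
        if xs < result and result >= 18:
            result = result * result - d
    else:
        for d in xs:
            xs -= d
            result *= d
    result *= d // 28
    xs = result[36]
    result = d
    d = result % 27
    return xs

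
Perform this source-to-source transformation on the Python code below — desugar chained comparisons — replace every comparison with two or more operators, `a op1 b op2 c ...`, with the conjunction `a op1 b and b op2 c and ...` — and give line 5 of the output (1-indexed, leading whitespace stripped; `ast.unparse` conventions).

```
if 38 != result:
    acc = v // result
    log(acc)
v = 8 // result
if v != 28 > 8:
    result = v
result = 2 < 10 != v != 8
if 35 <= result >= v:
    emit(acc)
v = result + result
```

if v != 28 and 28 > 8:

Transformed code:
if 38 != result:
    acc = v // result
    log(acc)
v = 8 // result
if v != 28 and 28 > 8:
    result = v
result = 2 < 10 and 10 != v and (v != 8)
if 35 <= result and result >= v:
    emit(acc)
v = result + result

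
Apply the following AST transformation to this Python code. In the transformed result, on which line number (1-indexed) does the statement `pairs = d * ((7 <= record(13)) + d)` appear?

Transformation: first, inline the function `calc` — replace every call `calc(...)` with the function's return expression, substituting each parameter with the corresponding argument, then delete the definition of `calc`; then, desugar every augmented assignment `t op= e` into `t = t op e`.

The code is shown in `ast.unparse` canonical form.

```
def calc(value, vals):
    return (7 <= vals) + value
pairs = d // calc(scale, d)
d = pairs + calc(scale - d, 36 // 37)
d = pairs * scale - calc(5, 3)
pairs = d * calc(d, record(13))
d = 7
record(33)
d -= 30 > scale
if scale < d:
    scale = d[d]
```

4

Transformed code:
pairs = d // ((7 <= d) + scale)
d = pairs + ((7 <= 36 // 37) + (scale - d))
d = pairs * scale - ((7 <= 3) + 5)
pairs = d * ((7 <= record(13)) + d)
d = 7
record(33)
d = d - (30 > scale)
if scale < d:
    scale = d[d]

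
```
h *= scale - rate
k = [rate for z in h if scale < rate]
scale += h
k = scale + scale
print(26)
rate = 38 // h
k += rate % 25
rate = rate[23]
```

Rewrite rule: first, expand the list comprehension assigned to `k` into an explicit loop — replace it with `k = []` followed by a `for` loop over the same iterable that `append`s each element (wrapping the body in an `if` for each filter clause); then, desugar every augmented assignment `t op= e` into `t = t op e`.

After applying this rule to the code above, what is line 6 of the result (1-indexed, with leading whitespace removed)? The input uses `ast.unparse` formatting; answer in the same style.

Transformed code:
h = h * (scale - rate)
k = []
for z in h:
    if scale < rate:
        k.append(rate)
scale = scale + h
k = scale + scale
print(26)
rate = 38 // h
k = k + rate % 25
rate = rate[23]

scale = scale + h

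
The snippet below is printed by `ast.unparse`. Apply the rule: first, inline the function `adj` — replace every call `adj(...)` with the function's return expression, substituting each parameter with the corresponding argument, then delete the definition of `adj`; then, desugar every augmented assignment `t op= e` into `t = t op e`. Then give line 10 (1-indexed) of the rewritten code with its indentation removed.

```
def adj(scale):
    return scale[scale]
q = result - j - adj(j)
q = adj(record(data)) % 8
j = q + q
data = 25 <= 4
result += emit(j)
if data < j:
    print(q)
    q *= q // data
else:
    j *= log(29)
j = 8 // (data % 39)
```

j = j * log(29)

Transformed code:
q = result - j - j[j]
q = record(data)[record(data)] % 8
j = q + q
data = 25 <= 4
result = result + emit(j)
if data < j:
    print(q)
    q = q * (q // data)
else:
    j = j * log(29)
j = 8 // (data % 39)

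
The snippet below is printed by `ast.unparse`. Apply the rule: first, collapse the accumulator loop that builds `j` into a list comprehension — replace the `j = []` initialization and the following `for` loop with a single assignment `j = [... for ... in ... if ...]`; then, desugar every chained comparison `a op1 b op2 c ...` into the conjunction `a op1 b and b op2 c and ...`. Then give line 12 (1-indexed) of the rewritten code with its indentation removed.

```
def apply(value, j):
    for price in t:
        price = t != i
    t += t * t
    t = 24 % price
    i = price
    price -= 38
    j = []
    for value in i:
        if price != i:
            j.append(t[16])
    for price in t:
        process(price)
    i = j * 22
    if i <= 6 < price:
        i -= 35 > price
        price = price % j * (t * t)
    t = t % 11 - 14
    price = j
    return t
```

if i <= 6 and 6 < price:

Transformed code:
def apply(value, j):
    for price in t:
        price = t != i
    t += t * t
    t = 24 % price
    i = price
    price -= 38
    j = [t[16] for value in i if price != i]
    for price in t:
        process(price)
    i = j * 22
    if i <= 6 and 6 < price:
        i -= 35 > price
        price = price % j * (t * t)
    t = t % 11 - 14
    price = j
    return t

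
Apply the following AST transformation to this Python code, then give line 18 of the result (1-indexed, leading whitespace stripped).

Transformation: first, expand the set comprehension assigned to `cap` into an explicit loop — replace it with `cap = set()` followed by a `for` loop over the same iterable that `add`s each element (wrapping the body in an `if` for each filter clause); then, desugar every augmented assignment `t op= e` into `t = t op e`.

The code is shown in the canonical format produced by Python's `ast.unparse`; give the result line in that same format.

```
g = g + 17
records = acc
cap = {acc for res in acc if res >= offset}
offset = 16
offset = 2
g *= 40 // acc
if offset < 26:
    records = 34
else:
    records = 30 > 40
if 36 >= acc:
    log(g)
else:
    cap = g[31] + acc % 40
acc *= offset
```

acc = acc * offset

Transformed code:
g = g + 17
records = acc
cap = set()
for res in acc:
    if res >= offset:
        cap.add(acc)
offset = 16
offset = 2
g = g * (40 // acc)
if offset < 26:
    records = 34
else:
    records = 30 > 40
if 36 >= acc:
    log(g)
else:
    cap = g[31] + acc % 40
acc = acc * offset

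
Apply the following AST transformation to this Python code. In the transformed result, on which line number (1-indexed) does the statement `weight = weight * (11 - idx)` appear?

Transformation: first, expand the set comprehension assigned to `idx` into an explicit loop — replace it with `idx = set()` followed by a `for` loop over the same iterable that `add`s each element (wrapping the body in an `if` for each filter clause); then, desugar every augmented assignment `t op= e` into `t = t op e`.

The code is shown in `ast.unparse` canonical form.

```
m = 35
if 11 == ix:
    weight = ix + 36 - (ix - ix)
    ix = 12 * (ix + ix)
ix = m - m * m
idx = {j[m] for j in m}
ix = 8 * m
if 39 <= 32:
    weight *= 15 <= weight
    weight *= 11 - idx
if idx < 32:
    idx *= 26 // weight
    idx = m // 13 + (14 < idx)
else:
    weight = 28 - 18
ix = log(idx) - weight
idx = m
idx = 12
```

12

Transformed code:
m = 35
if 11 == ix:
    weight = ix + 36 - (ix - ix)
    ix = 12 * (ix + ix)
ix = m - m * m
idx = set()
for j in m:
    idx.add(j[m])
ix = 8 * m
if 39 <= 32:
    weight = weight * (15 <= weight)
    weight = weight * (11 - idx)
if idx < 32:
    idx = idx * (26 // weight)
    idx = m // 13 + (14 < idx)
else:
    weight = 28 - 18
ix = log(idx) - weight
idx = m
idx = 12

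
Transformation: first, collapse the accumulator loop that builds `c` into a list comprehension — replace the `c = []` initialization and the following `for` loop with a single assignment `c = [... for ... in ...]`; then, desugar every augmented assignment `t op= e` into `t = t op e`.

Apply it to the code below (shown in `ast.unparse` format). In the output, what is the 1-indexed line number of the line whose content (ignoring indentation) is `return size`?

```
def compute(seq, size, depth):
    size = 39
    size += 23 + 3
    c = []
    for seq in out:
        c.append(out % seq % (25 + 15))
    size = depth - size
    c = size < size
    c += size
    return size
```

8

Transformed code:
def compute(seq, size, depth):
    size = 39
    size = size + (23 + 3)
    c = [out % seq % (25 + 15) for seq in out]
    size = depth - size
    c = size < size
    c = c + size
    return size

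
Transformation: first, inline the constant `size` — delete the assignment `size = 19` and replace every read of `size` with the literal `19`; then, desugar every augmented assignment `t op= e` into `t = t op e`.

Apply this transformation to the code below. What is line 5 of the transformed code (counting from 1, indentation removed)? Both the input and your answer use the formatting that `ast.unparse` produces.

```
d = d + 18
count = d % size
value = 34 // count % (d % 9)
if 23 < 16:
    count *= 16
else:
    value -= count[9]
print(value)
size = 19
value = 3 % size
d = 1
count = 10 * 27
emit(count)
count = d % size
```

count = count * 16

Transformed code:
d = d + 18
count = d % 19
value = 34 // count % (d % 9)
if 23 < 16:
    count = count * 16
else:
    value = value - count[9]
print(value)
value = 3 % 19
d = 1
count = 10 * 27
emit(count)
count = d % 19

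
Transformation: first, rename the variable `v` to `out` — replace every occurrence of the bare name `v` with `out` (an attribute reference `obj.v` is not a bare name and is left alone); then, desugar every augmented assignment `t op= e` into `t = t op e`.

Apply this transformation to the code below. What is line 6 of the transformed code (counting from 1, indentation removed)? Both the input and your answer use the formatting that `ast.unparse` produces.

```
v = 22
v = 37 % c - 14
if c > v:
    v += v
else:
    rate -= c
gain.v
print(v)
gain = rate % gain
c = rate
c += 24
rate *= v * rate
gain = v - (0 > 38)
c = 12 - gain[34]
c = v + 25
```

Transformed code:
out = 22
out = 37 % c - 14
if c > out:
    out = out + out
else:
    rate = rate - c
gain.v
print(out)
gain = rate % gain
c = rate
c = c + 24
rate = rate * (out * rate)
gain = out - (0 > 38)
c = 12 - gain[34]
c = out + 25

rate = rate - c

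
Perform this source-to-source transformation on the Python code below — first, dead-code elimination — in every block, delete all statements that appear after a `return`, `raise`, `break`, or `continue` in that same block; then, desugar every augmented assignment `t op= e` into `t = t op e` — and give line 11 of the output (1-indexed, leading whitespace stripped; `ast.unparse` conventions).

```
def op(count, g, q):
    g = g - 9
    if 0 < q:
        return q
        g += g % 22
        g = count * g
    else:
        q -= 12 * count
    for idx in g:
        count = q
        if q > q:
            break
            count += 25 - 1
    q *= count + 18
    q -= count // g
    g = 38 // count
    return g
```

q = q * (count + 18)

Transformed code:
def op(count, g, q):
    g = g - 9
    if 0 < q:
        return q
    else:
        q = q - 12 * count
    for idx in g:
        count = q
        if q > q:
            break
    q = q * (count + 18)
    q = q - count // g
    g = 38 // count
    return g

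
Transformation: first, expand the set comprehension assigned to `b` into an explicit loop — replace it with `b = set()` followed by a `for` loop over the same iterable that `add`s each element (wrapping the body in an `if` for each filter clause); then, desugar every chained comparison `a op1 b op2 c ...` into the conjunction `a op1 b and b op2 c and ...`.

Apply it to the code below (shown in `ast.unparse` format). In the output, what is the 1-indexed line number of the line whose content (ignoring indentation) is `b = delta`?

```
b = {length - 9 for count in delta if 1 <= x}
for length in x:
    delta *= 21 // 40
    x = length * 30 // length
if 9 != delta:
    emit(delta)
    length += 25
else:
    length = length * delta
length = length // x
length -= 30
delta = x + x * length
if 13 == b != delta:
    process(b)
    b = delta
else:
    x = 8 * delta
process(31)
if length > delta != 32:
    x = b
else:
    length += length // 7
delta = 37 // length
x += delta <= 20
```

18

Transformed code:
b = set()
for count in delta:
    if 1 <= x:
        b.add(length - 9)
for length in x:
    delta *= 21 // 40
    x = length * 30 // length
if 9 != delta:
    emit(delta)
    length += 25
else:
    length = length * delta
length = length // x
length -= 30
delta = x + x * length
if 13 == b and b != delta:
    process(b)
    b = delta
else:
    x = 8 * delta
process(31)
if length > delta and delta != 32:
    x = b
else:
    length += length // 7
delta = 37 // length
x += delta <= 20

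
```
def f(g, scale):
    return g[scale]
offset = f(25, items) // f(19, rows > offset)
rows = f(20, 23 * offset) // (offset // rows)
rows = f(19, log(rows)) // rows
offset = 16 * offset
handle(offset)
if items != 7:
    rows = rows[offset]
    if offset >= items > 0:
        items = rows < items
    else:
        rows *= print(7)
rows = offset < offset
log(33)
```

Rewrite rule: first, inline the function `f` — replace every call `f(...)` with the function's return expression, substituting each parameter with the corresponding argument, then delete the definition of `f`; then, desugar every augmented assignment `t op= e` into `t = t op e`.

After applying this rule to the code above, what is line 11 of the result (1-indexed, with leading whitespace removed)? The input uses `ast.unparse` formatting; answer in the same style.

rows = rows * print(7)

Transformed code:
offset = 25[items] // 19[rows > offset]
rows = 20[23 * offset] // (offset // rows)
rows = 19[log(rows)] // rows
offset = 16 * offset
handle(offset)
if items != 7:
    rows = rows[offset]
    if offset >= items > 0:
        items = rows < items
    else:
        rows = rows * print(7)
rows = offset < offset
log(33)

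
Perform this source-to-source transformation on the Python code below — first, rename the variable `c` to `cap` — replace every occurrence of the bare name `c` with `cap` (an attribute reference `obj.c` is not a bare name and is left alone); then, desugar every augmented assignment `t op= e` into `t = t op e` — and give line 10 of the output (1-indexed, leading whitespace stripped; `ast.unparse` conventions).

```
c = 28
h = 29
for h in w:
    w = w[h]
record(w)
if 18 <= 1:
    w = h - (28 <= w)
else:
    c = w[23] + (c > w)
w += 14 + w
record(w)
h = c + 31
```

w = w + (14 + w)

Transformed code:
cap = 28
h = 29
for h in w:
    w = w[h]
record(w)
if 18 <= 1:
    w = h - (28 <= w)
else:
    cap = w[23] + (cap > w)
w = w + (14 + w)
record(w)
h = cap + 31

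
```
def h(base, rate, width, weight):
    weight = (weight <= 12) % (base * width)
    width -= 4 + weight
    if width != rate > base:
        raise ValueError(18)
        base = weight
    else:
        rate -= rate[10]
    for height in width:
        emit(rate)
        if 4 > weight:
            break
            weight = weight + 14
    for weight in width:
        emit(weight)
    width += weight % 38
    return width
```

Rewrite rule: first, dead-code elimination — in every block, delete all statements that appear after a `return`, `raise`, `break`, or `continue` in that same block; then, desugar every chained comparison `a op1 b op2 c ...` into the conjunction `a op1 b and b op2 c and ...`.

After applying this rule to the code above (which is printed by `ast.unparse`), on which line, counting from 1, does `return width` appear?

15

Transformed code:
def h(base, rate, width, weight):
    weight = (weight <= 12) % (base * width)
    width -= 4 + weight
    if width != rate and rate > base:
        raise ValueError(18)
    else:
        rate -= rate[10]
    for height in width:
        emit(rate)
        if 4 > weight:
            break
    for weight in width:
        emit(weight)
    width += weight % 38
    return width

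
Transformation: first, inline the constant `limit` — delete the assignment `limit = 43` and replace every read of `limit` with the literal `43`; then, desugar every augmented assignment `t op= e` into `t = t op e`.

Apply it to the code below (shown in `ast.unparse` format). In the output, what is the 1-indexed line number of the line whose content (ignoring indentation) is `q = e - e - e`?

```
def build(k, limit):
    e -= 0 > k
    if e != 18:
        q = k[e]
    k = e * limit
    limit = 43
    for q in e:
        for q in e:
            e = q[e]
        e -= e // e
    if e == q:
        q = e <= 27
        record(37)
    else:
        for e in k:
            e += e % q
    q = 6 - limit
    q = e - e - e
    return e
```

17

Transformed code:
def build(k, limit):
    e = e - (0 > k)
    if e != 18:
        q = k[e]
    k = e * 43
    for q in e:
        for q in e:
            e = q[e]
        e = e - e // e
    if e == q:
        q = e <= 27
        record(37)
    else:
        for e in k:
            e = e + e % q
    q = 6 - 43
    q = e - e - e
    return e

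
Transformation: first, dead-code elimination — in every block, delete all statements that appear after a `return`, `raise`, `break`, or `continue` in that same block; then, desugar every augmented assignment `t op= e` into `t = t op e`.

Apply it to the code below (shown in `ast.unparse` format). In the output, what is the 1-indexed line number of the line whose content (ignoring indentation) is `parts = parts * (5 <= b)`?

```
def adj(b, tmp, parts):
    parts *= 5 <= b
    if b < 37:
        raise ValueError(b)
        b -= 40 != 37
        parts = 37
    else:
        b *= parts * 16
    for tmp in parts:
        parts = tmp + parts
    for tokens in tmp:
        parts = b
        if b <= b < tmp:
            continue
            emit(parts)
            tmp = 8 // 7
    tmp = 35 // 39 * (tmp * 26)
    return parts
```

Transformed code:
def adj(b, tmp, parts):
    parts = parts * (5 <= b)
    if b < 37:
        raise ValueError(b)
    else:
        b = b * (parts * 16)
    for tmp in parts:
        parts = tmp + parts
    for tokens in tmp:
        parts = b
        if b <= b < tmp:
            continue
    tmp = 35 // 39 * (tmp * 26)
    return parts

2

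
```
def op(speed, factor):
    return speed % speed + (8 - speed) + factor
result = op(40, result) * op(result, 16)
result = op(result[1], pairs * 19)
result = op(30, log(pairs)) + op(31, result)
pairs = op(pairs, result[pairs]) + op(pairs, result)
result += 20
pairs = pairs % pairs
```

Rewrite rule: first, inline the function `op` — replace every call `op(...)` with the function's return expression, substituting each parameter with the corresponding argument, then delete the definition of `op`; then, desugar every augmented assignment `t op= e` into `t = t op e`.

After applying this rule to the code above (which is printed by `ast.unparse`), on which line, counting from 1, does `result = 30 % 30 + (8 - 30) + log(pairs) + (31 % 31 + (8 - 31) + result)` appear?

3

Transformed code:
result = (40 % 40 + (8 - 40) + result) * (result % result + (8 - result) + 16)
result = result[1] % result[1] + (8 - result[1]) + pairs * 19
result = 30 % 30 + (8 - 30) + log(pairs) + (31 % 31 + (8 - 31) + result)
pairs = pairs % pairs + (8 - pairs) + result[pairs] + (pairs % pairs + (8 - pairs) + result)
result = result + 20
pairs = pairs % pairs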